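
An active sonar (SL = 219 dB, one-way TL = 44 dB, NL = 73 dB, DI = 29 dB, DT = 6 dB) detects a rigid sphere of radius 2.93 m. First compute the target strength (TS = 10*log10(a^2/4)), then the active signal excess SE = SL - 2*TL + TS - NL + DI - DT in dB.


Step 1: TS = 10*log10(2.93^2/4) = 3.32 dB
Step 2: SE = SL - 2*TL + TS - NL + DI - DT = 219 - 2*44 + (3.32) - 73 + 29 - 6 = 84.32

84.32 dB


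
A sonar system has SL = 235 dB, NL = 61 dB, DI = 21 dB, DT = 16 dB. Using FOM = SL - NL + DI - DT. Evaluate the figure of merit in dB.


179 dB


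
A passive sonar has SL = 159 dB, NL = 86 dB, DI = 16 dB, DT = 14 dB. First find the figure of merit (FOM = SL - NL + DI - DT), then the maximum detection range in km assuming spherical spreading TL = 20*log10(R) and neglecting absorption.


Step 1: FOM = SL - NL + DI - DT = 159 - 86 + 16 - 14 = 75 dB
Step 2: at max range FOM = TL = 20*log10(R), so R = 10^(75/20) = 5623.41 m = 5.62 km

5.62 km


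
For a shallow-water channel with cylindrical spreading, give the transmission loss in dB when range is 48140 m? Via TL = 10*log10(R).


46.83 dB


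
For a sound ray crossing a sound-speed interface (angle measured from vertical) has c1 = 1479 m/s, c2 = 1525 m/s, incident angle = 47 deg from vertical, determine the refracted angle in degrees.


sin(theta2) = (c2/c1)*sin(theta1) = (1525/1479)*sin(47 deg) = 0.7541
theta2 = arcsin(0.7541) = 48.95

48.95 deg


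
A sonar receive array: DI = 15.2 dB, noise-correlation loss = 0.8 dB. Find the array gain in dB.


AG = DI - L_corr = 15.2 - 0.8 = 14.4

14.4 dB


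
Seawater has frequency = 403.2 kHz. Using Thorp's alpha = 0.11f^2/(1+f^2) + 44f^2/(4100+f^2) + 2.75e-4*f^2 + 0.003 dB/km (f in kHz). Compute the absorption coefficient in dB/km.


f^2 = 162570.24
alpha = 0.11*162570.24/(1+162570.24) + 44*162570.24/(4100+162570.24) + 2.75e-4*162570.24 + 0.003 = 87.737

87.737 dB/km


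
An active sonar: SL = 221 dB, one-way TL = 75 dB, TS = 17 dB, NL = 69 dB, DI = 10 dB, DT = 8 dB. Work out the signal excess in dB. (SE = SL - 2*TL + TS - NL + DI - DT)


SE = SL - 2*TL + TS - NL + DI - DT = 221 - 2*75 + (17) - 69 + 10 - 8 = 21

21 dB


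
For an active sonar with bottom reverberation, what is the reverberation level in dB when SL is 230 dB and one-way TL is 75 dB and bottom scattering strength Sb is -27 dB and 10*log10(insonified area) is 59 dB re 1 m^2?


112 dB


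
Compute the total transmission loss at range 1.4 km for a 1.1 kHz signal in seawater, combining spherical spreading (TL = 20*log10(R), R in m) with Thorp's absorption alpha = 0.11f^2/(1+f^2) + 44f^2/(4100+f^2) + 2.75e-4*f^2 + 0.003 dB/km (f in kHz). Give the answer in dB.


Step 1 (Thorp): alpha = 0.11*1.21/(1+1.21) + 44*1.21/(4100+1.21) + 2.75e-4*1.21 + 0.003 = 0.0765 dB/km
Step 2: TL_spread = 20*log10(1400) = 62.92 dB
Step 3: TL_abs = alpha*R = 0.0765 * 1.4 = 0.11 dB
Step 4: TL_total = 62.92 + 0.11 = 63.03

63.03 dB


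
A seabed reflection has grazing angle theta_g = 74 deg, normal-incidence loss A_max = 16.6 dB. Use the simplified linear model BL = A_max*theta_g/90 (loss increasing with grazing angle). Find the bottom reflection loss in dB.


13.65 dB


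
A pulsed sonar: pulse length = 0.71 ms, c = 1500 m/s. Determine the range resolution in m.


0.5325 m


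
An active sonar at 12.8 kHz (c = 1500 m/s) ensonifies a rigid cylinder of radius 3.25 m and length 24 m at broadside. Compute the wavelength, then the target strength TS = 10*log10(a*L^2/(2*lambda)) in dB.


Step 1: lambda = c/f = 1500/12800 = 0.11719 m
Step 2: TS = 10*log10(a*L^2/(2*lambda)) = 10*log10(3.25*24^2/(2*0.11719)) = 39.02

39.02 dB


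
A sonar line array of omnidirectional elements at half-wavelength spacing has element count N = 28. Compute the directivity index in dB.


14.47 dB


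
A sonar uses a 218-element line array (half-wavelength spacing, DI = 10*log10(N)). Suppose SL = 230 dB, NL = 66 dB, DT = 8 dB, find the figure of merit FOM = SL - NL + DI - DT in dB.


Step 1: DI = 10*log10(218) = 23.38 dB
Step 2: FOM = SL - NL + DI - DT = 230 - 66 + 23.38 - 8 = 179.38

179.38 dB


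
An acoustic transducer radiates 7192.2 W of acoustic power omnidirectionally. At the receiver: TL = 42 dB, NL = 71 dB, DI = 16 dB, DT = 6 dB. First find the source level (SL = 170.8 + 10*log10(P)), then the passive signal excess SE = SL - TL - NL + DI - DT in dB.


Step 1: SL = 170.8 + 10*log10(7192.2) = 209.37 dB
Step 2: SE = SL - TL - NL + DI - DT = 209.37 - 42 - 71 + 16 - 6 = 106.37

106.37 dB


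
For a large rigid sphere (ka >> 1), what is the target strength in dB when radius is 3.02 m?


TS = 10*log10(3.02^2 / 4) = 10*log10(2.2801) = 3.58

3.58 dB


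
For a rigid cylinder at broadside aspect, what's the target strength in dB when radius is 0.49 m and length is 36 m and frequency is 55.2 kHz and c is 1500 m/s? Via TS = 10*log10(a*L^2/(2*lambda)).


lambda = 1500/55200 = 0.02717 m
TS = 10*log10(0.49*36^2/(2*0.02717)) = 40.68

40.68 dB


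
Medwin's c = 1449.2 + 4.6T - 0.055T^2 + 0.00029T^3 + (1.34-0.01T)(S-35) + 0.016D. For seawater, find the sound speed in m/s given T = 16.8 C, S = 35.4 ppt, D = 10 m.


1512.96 m/s


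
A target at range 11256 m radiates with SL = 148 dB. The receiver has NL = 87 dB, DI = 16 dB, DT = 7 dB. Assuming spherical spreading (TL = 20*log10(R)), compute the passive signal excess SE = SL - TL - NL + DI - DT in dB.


Step 1: TL = 20*log10(11256) = 81.03 dB
Step 2: SE = 148 - 81.03 - 87 + 16 - 7 = -11.03

-11.03 dB


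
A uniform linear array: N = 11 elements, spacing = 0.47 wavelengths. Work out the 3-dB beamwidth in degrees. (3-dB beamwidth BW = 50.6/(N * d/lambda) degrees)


9.79 deg


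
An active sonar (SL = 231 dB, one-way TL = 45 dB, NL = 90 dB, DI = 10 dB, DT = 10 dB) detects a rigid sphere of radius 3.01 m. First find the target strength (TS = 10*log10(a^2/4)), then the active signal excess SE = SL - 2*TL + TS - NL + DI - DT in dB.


Step 1: TS = 10*log10(3.01^2/4) = 3.55 dB
Step 2: SE = SL - 2*TL + TS - NL + DI - DT = 231 - 2*45 + (3.55) - 90 + 10 - 10 = 54.55

54.55 dB


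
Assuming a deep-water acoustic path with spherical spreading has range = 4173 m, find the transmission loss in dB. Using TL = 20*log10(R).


TL = 20*log10(4173) = 72.41

72.41 dB


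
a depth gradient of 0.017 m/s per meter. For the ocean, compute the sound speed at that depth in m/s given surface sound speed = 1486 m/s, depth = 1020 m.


c = 1486 + 0.017 * 1020 = 1503.34

1503.34 m/s


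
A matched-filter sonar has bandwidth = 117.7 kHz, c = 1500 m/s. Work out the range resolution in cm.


dR = c/(2*BW) = 1500 / (2 * 117.7e3) = 0.0064 m = 0.64 cm

0.64 cm


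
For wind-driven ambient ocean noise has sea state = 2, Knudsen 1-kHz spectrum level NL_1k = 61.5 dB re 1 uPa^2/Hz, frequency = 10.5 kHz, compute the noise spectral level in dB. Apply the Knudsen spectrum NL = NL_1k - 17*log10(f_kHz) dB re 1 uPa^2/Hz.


44.14 dB


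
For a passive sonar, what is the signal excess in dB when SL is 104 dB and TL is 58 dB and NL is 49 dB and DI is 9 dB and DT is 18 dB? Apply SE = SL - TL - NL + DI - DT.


SE = SL - TL - NL + DI - DT = 104 - 58 - 49 + 9 - 18 = -12

-12 dB


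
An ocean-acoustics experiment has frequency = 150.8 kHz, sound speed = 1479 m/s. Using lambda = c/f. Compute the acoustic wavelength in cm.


lambda = c/f = 1479 / 150800 = 0.0098 m = 0.98 cm

0.98 cm


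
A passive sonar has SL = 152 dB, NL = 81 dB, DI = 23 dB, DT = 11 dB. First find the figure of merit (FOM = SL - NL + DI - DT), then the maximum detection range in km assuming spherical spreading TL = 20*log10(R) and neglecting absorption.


Step 1: FOM = SL - NL + DI - DT = 152 - 81 + 23 - 11 = 83 dB
Step 2: at max range FOM = TL = 20*log10(R), so R = 10^(83/20) = 14125.38 m = 14.13 km

14.13 km


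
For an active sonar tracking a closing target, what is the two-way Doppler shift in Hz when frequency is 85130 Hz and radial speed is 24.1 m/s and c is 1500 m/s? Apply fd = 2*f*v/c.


fd = 2*f*v/c = 2 * 85130 * 24.1 / 1500 = 2735.51

2735.51 Hz


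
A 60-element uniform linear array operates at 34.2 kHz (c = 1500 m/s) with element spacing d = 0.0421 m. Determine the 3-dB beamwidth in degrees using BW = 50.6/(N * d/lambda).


Step 1: lambda = 1500/34200 = 0.04386 m
Step 2: d/lambda = 0.0421/0.04386 = 0.9599
Step 3: BW = 50.6/(N * d/lambda) = 50.6/(60 * 0.9599) = 0.88

0.88 deg


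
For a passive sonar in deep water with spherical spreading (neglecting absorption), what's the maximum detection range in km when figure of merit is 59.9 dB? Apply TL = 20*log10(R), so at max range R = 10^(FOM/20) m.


0.99 km


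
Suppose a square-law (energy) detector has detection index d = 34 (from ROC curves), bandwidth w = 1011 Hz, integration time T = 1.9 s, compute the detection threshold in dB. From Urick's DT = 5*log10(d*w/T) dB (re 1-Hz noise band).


DT = 5*log10(d*w/T) = 5*log10(34 * 1011 / 1.9) = 5*log10(18091.58) = 21.29

21.29 dB


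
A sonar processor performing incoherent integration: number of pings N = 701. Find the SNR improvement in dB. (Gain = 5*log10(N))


Gain = 5*log10(701) = 14.23

14.23 dB


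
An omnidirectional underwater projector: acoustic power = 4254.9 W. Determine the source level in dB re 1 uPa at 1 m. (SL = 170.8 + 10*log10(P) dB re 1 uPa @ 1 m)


SL = 170.8 + 10*log10(4254.9) = 170.8 + 36.29 = 207.09

207.09 dB


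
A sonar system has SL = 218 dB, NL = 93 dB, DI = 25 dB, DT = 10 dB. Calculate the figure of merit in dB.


FOM = SL - NL + DI - DT = 218 - 93 + 25 - 10 = 140

140 dB


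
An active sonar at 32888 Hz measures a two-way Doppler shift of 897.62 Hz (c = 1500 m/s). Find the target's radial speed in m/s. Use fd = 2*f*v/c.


From fd = 2*f*v/c, v = c*fd/(2*f) = 1500 * 897.62 / (2*32888) = 20.47

20.47 m/s


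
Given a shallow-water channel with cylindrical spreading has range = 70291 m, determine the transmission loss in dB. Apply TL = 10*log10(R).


TL = 10*log10(70291) = 48.47

48.47 dB


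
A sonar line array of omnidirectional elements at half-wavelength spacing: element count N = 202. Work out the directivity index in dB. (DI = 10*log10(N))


DI = 10*log10(202) = 23.05

23.05 dB


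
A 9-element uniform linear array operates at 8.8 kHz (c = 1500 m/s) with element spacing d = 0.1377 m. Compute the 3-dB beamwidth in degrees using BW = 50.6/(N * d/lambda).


Step 1: lambda = 1500/8800 = 0.17045 m
Step 2: d/lambda = 0.1377/0.17045 = 0.8079
Step 3: BW = 50.6/(N * d/lambda) = 50.6/(9 * 0.8079) = 6.96

6.96 deg


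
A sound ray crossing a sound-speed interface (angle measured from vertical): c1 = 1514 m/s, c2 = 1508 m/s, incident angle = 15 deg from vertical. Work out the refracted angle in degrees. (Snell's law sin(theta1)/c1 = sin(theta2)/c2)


sin(theta2) = (c2/c1)*sin(theta1) = (1508/1514)*sin(15 deg) = 0.25779
theta2 = arcsin(0.25779) = 14.94

14.94 deg


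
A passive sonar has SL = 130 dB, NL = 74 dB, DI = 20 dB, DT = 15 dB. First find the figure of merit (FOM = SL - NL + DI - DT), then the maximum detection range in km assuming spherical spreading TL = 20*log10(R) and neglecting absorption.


Step 1: FOM = SL - NL + DI - DT = 130 - 74 + 20 - 15 = 61 dB
Step 2: at max range FOM = TL = 20*log10(R), so R = 10^(61/20) = 1122.02 m = 1.12 km

1.12 km


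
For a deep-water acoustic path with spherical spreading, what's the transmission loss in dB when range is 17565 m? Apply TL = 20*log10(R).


84.89 dB


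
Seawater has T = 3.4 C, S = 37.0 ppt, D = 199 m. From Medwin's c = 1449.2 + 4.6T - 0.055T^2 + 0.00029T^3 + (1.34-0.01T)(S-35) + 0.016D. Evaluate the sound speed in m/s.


c = 1449.2 + 4.6*3.4 - 0.055*3.4^2 + 0.00029*3.4^3 + (1.34 - 0.01*3.4)*(37.0 - 35) + 0.016*199 = 1470.01

1470.01 m/s


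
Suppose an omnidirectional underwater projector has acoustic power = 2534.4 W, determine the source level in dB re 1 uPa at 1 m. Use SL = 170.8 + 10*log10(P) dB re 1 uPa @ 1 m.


SL = 170.8 + 10*log10(2534.4) = 170.8 + 34.04 = 204.84

204.84 dB


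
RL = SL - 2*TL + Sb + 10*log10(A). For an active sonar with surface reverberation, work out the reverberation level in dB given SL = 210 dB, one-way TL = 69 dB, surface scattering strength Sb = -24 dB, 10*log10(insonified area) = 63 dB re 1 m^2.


RL = SL - 2*TL + Sb + 10*log10(A) = 210 - 2*69 + (-24) + 63 = 111

111 dB


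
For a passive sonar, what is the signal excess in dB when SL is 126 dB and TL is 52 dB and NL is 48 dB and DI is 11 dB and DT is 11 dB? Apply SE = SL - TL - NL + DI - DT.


26 dB


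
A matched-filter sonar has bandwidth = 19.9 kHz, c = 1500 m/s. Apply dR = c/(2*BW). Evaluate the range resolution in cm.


dR = c/(2*BW) = 1500 / (2 * 19.9e3) = 0.0377 m = 3.77 cm

3.77 cm


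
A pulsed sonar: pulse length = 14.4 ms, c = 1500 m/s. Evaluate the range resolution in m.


dR = c*tau/2 = 1500 * 14.4e-3 / 2 = 10.8

10.8 m


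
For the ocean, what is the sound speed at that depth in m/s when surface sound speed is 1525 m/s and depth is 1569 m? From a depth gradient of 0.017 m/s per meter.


1551.673 m/s


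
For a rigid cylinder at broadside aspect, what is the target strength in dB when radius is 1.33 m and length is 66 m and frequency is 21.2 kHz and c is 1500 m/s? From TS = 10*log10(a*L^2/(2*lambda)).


46.12 dB


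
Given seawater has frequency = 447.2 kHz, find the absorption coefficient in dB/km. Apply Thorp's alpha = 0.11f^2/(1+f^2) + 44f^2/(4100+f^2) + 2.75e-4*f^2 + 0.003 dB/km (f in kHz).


f^2 = 199987.84
alpha = 0.11*199987.84/(1+199987.84) + 44*199987.84/(4100+199987.84) + 2.75e-4*199987.84 + 0.003 = 98.226

98.226 dB/km


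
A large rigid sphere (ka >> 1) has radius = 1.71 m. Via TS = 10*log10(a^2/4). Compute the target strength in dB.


-1.36 dB


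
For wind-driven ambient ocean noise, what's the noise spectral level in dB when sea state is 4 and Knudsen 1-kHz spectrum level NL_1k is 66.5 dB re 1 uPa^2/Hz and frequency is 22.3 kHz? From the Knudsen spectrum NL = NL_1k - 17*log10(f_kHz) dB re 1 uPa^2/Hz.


NL = NL_1k - 17*log10(f_kHz) = 66.5 - 17*log10(22.3) = 66.5 - (22.92) = 43.58

43.58 dB


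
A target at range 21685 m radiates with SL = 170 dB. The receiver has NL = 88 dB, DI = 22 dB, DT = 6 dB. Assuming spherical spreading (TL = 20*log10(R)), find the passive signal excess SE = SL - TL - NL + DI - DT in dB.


Step 1: TL = 20*log10(21685) = 86.72 dB
Step 2: SE = 170 - 86.72 - 88 + 22 - 6 = 11.28

11.28 dB


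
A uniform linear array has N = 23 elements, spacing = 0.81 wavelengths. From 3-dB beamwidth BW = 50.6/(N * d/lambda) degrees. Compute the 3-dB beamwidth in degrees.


BW = 50.6 / (23 * 0.81) = 50.6 / 18.63 = 2.72

2.72 deg


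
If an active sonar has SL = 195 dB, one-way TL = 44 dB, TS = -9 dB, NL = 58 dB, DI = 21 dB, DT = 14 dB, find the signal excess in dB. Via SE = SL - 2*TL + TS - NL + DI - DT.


SE = SL - 2*TL + TS - NL + DI - DT = 195 - 2*44 + (-9) - 58 + 21 - 14 = 47

47 dB


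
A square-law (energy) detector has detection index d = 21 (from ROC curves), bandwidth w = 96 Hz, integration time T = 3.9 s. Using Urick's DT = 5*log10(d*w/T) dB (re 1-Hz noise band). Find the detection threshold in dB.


13.57 dB


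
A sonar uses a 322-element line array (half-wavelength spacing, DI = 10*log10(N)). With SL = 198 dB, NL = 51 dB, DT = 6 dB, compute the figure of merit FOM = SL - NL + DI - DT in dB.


Step 1: DI = 10*log10(322) = 25.08 dB
Step 2: FOM = SL - NL + DI - DT = 198 - 51 + 25.08 - 6 = 166.08

166.08 dB


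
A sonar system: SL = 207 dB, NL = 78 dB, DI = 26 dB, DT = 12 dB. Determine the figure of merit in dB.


FOM = SL - NL + DI - DT = 207 - 78 + 26 - 12 = 143

143 dB


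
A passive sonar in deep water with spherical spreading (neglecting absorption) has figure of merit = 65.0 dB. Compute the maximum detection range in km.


At max range FOM = TL, so 20*log10(R) = 65.0
R = 10^(65.0/20) = 1778.28 m = 1.78 km

1.78 km


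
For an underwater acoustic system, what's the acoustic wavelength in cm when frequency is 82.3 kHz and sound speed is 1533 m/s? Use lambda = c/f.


lambda = c/f = 1533 / 82300 = 0.0186 m = 1.86 cm

1.86 cm


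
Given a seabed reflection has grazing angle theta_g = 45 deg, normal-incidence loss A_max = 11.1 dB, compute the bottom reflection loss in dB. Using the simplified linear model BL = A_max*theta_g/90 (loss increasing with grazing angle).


BL = A_max * theta_g / 90 = 11.1 * 45 / 90 = 5.55

5.55 dB


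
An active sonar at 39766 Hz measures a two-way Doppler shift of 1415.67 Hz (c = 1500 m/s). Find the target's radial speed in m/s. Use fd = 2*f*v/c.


From fd = 2*f*v/c, v = c*fd/(2*f) = 1500 * 1415.67 / (2*39766) = 26.7

26.7 m/s


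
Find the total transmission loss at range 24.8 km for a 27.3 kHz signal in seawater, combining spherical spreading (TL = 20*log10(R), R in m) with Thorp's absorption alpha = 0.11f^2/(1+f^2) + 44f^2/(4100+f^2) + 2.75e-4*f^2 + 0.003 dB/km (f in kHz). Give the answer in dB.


Step 1 (Thorp): alpha = 0.11*745.29/(1+745.29) + 44*745.29/(4100+745.29) + 2.75e-4*745.29 + 0.003 = 7.0858 dB/km
Step 2: TL_spread = 20*log10(24800) = 87.89 dB
Step 3: TL_abs = alpha*R = 7.0858 * 24.8 = 175.73 dB
Step 4: TL_total = 87.89 + 175.73 = 263.62

263.62 dB


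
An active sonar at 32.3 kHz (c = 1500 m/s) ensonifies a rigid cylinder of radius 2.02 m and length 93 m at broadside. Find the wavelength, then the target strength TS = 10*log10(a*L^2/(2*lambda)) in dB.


Step 1: lambda = c/f = 1500/32300 = 0.04644 m
Step 2: TS = 10*log10(a*L^2/(2*lambda)) = 10*log10(2.02*93^2/(2*0.04644)) = 52.74

52.74 dB


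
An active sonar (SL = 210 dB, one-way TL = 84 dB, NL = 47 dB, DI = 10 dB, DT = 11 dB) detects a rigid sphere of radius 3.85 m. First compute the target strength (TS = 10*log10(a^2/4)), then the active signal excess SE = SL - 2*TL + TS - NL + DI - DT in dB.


Step 1: TS = 10*log10(3.85^2/4) = 5.69 dB
Step 2: SE = SL - 2*TL + TS - NL + DI - DT = 210 - 2*84 + (5.69) - 47 + 10 - 11 = -0.31

-0.31 dB


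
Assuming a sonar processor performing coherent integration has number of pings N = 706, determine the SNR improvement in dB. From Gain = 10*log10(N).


28.49 dB


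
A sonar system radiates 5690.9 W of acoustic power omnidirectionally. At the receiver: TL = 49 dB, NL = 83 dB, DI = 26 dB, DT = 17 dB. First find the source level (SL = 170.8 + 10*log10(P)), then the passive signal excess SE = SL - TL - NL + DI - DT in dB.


Step 1: SL = 170.8 + 10*log10(5690.9) = 208.35 dB
Step 2: SE = SL - TL - NL + DI - DT = 208.35 - 49 - 83 + 26 - 17 = 85.35

85.35 dB


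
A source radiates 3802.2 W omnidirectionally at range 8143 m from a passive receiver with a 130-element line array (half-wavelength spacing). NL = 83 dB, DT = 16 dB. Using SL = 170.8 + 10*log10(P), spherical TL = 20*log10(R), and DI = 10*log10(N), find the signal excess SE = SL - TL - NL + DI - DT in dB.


Step 1: SL = 170.8 + 10*log10(3802.2) = 206.6 dB
Step 2: TL = 20*log10(8143) = 78.22 dB
Step 3: DI = 10*log10(130) = 21.14 dB
Step 4: SE = SL - TL - NL + DI - DT = 206.6 - 78.22 - 83 + 21.14 - 16 = 50.52

50.52 dB


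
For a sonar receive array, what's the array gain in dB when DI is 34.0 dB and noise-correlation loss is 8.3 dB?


AG = DI - L_corr = 34.0 - 8.3 = 25.7

25.7 dB


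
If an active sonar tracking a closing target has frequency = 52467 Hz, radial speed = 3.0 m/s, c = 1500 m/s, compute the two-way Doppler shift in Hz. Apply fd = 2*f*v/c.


fd = 2*f*v/c = 2 * 52467 * 3.0 / 1500 = 209.87

209.87 Hz


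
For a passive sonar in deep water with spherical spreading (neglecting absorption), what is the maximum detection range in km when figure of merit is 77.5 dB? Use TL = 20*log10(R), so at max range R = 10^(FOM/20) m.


7.5 km


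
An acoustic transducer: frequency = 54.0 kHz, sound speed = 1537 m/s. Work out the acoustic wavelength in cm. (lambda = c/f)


lambda = c/f = 1537 / 54000 = 0.0285 m = 2.85 cm

2.85 cm


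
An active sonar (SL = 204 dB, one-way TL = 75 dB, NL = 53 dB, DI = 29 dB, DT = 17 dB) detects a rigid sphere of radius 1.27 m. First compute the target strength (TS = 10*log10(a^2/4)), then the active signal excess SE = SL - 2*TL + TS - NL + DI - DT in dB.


Step 1: TS = 10*log10(1.27^2/4) = -3.94 dB
Step 2: SE = SL - 2*TL + TS - NL + DI - DT = 204 - 2*75 + (-3.94) - 53 + 29 - 17 = 9.06

9.06 dB


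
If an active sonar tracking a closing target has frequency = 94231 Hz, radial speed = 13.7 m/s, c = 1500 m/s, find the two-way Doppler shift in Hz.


1721.29 Hz


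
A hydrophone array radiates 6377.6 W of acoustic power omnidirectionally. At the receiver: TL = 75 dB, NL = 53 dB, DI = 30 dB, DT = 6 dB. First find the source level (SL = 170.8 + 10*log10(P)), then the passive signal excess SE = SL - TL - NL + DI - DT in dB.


Step 1: SL = 170.8 + 10*log10(6377.6) = 208.85 dB
Step 2: SE = SL - TL - NL + DI - DT = 208.85 - 75 - 53 + 30 - 6 = 104.85

104.85 dB


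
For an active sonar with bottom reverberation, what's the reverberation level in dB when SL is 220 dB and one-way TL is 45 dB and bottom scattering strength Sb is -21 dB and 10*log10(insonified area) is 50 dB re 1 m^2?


RL = SL - 2*TL + Sb + 10*log10(A) = 220 - 2*45 + (-21) + 50 = 159

159 dB


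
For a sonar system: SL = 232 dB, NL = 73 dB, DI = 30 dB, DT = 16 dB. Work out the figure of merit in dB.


FOM = SL - NL + DI - DT = 232 - 73 + 30 - 16 = 173

173 dB


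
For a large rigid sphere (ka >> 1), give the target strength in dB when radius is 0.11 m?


TS = 10*log10(0.11^2 / 4) = 10*log10(0.003025) = -25.19

-25.19 dB


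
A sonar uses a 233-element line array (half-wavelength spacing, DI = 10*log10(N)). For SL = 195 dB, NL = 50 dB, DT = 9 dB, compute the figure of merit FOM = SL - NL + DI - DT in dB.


Step 1: DI = 10*log10(233) = 23.67 dB
Step 2: FOM = SL - NL + DI - DT = 195 - 50 + 23.67 - 9 = 159.67

159.67 dB


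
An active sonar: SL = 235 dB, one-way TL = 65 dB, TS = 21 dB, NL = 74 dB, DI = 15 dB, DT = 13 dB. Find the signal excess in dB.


SE = SL - 2*TL + TS - NL + DI - DT = 235 - 2*65 + (21) - 74 + 15 - 13 = 54

54 dB


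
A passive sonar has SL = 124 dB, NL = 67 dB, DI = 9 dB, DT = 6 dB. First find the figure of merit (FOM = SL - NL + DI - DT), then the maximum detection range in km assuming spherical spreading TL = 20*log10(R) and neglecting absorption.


Step 1: FOM = SL - NL + DI - DT = 124 - 67 + 9 - 6 = 60 dB
Step 2: at max range FOM = TL = 20*log10(R), so R = 10^(60/20) = 1000.0 m = 1.0 km

1.0 km


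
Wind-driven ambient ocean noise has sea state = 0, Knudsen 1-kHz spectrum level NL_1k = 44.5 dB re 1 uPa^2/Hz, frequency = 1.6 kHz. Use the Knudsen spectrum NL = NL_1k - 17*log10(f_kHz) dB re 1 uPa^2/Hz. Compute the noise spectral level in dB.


41.03 dB


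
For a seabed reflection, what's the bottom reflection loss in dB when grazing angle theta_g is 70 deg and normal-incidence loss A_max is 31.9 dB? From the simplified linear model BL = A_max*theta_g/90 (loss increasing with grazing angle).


24.81 dB


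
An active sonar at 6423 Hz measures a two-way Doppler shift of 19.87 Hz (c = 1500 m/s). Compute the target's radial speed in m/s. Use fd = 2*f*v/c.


2.32 m/s


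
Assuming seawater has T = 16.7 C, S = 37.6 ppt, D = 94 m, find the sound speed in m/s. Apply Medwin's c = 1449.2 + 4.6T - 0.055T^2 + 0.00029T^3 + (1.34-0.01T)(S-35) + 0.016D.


c = 1449.2 + 4.6*16.7 - 0.055*16.7^2 + 0.00029*16.7^3 + (1.34 - 0.01*16.7)*(37.6 - 35) + 0.016*94 = 1516.59

1516.59 m/s


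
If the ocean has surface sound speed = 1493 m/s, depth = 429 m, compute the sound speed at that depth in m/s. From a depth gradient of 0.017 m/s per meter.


1500.293 m/s


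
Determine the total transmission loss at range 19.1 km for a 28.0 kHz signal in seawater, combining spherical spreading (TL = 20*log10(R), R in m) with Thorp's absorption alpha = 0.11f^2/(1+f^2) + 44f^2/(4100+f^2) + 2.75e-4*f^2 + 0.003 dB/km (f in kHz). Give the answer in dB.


Step 1 (Thorp): alpha = 0.11*784.0/(1+784.0) + 44*784.0/(4100+784.0) + 2.75e-4*784.0 + 0.003 = 7.3915 dB/km
Step 2: TL_spread = 20*log10(19100) = 85.62 dB
Step 3: TL_abs = alpha*R = 7.3915 * 19.1 = 141.18 dB
Step 4: TL_total = 85.62 + 141.18 = 226.8

226.8 dB


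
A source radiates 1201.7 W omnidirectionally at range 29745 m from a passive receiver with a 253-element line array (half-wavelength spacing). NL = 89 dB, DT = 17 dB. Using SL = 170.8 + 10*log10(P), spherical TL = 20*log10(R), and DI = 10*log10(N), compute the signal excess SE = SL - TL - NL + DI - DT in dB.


Step 1: SL = 170.8 + 10*log10(1201.7) = 201.6 dB
Step 2: TL = 20*log10(29745) = 89.47 dB
Step 3: DI = 10*log10(253) = 24.03 dB
Step 4: SE = SL - TL - NL + DI - DT = 201.6 - 89.47 - 89 + 24.03 - 17 = 30.16

30.16 dB


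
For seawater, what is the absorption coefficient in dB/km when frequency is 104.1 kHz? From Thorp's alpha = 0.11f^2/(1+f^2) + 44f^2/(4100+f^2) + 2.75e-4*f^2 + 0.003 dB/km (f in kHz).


f^2 = 10836.81
alpha = 0.11*10836.81/(1+10836.81) + 44*10836.81/(4100+10836.81) + 2.75e-4*10836.81 + 0.003 = 35.016

35.016 dB/km


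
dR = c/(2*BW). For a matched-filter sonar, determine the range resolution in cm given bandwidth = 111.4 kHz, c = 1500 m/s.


dR = c/(2*BW) = 1500 / (2 * 111.4e3) = 0.0067 m = 0.67 cm

0.67 cm


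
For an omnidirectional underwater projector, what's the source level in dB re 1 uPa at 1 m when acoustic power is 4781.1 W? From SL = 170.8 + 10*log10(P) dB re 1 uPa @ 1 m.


207.6 dB


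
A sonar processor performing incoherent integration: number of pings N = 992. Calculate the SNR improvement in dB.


14.98 dB


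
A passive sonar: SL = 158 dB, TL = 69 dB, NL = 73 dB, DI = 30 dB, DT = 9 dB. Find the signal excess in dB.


37 dB


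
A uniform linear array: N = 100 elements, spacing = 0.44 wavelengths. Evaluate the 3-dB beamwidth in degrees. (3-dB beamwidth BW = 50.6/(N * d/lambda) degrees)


BW = 50.6 / (100 * 0.44) = 50.6 / 44.0 = 1.15

1.15 deg


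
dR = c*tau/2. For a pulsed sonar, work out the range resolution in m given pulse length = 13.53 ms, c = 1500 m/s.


dR = c*tau/2 = 1500 * 13.53e-3 / 2 = 10.1475

10.1475 m


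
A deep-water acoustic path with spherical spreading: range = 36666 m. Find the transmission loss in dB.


TL = 20*log10(36666) = 91.29

91.29 dB


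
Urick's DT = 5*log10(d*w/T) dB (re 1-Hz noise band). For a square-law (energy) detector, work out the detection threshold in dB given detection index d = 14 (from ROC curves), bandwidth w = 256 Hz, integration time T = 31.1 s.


DT = 5*log10(d*w/T) = 5*log10(14 * 256 / 31.1) = 5*log10(115.24) = 10.31

10.31 dB


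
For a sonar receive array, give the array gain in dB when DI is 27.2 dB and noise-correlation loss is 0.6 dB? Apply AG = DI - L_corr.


AG = DI - L_corr = 27.2 - 0.6 = 26.6

26.6 dB


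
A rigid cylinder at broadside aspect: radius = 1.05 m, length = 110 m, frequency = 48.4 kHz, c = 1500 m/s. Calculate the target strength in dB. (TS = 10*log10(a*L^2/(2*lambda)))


lambda = 1500/48400 = 0.03099 m
TS = 10*log10(1.05*110^2/(2*0.03099)) = 53.12

53.12 dB


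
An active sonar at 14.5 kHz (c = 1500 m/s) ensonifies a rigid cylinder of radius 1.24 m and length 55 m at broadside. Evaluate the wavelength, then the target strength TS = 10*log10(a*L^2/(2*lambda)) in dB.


Step 1: lambda = c/f = 1500/14500 = 0.10345 m
Step 2: TS = 10*log10(a*L^2/(2*lambda)) = 10*log10(1.24*55^2/(2*0.10345)) = 42.58

42.58 dB


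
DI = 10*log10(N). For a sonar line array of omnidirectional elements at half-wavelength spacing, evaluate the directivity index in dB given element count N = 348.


DI = 10*log10(348) = 25.42

25.42 dB


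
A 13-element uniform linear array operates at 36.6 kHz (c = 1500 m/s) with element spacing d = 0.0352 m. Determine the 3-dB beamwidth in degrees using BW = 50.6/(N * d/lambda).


Step 1: lambda = 1500/36600 = 0.04098 m
Step 2: d/lambda = 0.0352/0.04098 = 0.859
Step 3: BW = 50.6/(N * d/lambda) = 50.6/(13 * 0.859) = 4.53

4.53 deg


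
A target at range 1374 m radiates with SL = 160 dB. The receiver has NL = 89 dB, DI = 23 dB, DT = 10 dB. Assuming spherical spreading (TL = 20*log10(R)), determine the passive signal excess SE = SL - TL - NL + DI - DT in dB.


21.24 dB


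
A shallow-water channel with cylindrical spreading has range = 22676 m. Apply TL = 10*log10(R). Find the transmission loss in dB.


TL = 10*log10(22676) = 43.56

43.56 dB


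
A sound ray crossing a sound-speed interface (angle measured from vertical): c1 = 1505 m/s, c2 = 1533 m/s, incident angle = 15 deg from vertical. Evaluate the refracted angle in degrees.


15.29 deg


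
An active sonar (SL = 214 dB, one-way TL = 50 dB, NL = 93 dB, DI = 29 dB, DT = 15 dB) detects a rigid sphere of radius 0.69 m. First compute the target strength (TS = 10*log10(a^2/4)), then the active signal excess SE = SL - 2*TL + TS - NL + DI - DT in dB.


Step 1: TS = 10*log10(0.69^2/4) = -9.24 dB
Step 2: SE = SL - 2*TL + TS - NL + DI - DT = 214 - 2*50 + (-9.24) - 93 + 29 - 15 = 25.76

25.76 dB


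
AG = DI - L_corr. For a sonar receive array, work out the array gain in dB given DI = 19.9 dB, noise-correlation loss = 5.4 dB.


AG = DI - L_corr = 19.9 - 5.4 = 14.5

14.5 dB


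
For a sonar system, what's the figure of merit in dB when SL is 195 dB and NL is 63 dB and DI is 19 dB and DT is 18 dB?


FOM = SL - NL + DI - DT = 195 - 63 + 19 - 18 = 133

133 dB


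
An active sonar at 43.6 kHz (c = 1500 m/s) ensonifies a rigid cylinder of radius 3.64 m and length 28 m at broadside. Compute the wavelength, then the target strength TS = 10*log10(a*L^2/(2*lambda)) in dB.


Step 1: lambda = c/f = 1500/43600 = 0.0344 m
Step 2: TS = 10*log10(a*L^2/(2*lambda)) = 10*log10(3.64*28^2/(2*0.0344)) = 46.18

46.18 dB


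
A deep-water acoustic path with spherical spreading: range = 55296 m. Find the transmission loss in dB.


94.85 dB


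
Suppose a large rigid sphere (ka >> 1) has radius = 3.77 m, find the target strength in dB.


TS = 10*log10(3.77^2 / 4) = 10*log10(3.553225) = 5.51

5.51 dB


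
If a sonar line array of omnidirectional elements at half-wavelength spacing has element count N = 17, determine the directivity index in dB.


DI = 10*log10(17) = 12.3

12.3 dB


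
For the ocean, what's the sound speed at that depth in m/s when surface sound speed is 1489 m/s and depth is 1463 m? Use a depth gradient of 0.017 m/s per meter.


c = 1489 + 0.017 * 1463 = 1513.871

1513.871 m/s


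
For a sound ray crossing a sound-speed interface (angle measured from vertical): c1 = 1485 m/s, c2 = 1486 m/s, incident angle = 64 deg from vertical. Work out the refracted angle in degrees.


sin(theta2) = (c2/c1)*sin(theta1) = (1486/1485)*sin(64 deg) = 0.8994
theta2 = arcsin(0.8994) = 64.08

64.08 deg


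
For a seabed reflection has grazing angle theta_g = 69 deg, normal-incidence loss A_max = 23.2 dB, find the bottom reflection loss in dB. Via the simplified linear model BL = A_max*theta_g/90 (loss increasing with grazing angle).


17.79 dB


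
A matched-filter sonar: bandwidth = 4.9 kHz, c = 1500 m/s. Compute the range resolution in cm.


dR = c/(2*BW) = 1500 / (2 * 4.9e3) = 0.1531 m = 15.31 cm

15.31 cm


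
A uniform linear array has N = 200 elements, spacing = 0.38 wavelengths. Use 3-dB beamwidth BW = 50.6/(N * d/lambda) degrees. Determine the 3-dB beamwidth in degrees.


BW = 50.6 / (200 * 0.38) = 50.6 / 76.0 = 0.67

0.67 deg


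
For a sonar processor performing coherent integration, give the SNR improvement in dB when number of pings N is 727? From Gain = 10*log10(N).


Gain = 10*log10(727) = 28.62

28.62 dB


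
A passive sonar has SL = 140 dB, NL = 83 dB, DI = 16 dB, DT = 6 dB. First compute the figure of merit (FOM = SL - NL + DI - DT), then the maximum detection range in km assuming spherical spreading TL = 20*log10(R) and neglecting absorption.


Step 1: FOM = SL - NL + DI - DT = 140 - 83 + 16 - 6 = 67 dB
Step 2: at max range FOM = TL = 20*log10(R), so R = 10^(67/20) = 2238.72 m = 2.24 km

2.24 km


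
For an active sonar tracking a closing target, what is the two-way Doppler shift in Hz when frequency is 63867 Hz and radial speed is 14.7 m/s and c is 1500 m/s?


fd = 2*f*v/c = 2 * 63867 * 14.7 / 1500 = 1251.79

1251.79 Hz


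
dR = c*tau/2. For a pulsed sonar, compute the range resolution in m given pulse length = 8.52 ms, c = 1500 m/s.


6.39 m


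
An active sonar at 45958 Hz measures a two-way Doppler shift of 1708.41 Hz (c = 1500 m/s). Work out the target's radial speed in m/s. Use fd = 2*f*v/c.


From fd = 2*f*v/c, v = c*fd/(2*f) = 1500 * 1708.41 / (2*45958) = 27.88

27.88 m/s


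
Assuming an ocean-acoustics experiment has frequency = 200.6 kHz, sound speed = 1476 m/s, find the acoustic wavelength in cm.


lambda = c/f = 1476 / 200600 = 0.0074 m = 0.74 cm

0.74 cm


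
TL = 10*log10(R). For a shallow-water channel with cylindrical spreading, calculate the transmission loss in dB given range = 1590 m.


TL = 10*log10(1590) = 32.01

32.01 dB


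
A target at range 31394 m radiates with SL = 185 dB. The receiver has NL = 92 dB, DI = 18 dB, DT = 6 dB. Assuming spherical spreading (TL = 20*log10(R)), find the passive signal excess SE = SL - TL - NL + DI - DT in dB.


Step 1: TL = 20*log10(31394) = 89.94 dB
Step 2: SE = 185 - 89.94 - 92 + 18 - 6 = 15.06

15.06 dB


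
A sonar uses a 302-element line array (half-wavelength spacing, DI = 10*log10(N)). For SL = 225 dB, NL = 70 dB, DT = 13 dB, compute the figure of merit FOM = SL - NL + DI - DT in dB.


166.8 dB


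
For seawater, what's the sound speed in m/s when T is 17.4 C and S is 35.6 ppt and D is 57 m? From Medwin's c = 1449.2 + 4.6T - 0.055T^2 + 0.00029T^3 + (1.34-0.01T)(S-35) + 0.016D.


c = 1449.2 + 4.6*17.4 - 0.055*17.4^2 + 0.00029*17.4^3 + (1.34 - 0.01*17.4)*(35.6 - 35) + 0.016*57 = 1515.73

1515.73 m/s


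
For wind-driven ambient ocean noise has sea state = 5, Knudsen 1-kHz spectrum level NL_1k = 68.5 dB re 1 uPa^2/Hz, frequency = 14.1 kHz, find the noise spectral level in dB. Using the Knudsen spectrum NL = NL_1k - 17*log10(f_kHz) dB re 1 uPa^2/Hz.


NL = NL_1k - 17*log10(f_kHz) = 68.5 - 17*log10(14.1) = 68.5 - (19.54) = 48.96

48.96 dB


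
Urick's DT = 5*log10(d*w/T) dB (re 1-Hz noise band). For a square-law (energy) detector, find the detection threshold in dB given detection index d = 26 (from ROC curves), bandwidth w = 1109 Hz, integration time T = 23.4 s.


DT = 5*log10(d*w/T) = 5*log10(26 * 1109 / 23.4) = 5*log10(1232.22) = 15.45

15.45 dB


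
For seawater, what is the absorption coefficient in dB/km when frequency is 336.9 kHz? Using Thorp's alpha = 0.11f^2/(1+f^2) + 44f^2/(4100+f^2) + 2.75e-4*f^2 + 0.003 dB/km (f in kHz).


f^2 = 113501.61
alpha = 0.11*113501.61/(1+113501.61) + 44*113501.61/(4100+113501.61) + 2.75e-4*113501.61 + 0.003 = 73.792

73.792 dB/km


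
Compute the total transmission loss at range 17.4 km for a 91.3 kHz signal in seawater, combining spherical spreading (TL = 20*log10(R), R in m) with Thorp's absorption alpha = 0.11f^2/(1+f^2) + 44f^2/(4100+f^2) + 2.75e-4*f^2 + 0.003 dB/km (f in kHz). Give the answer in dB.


Step 1 (Thorp): alpha = 0.11*8335.69/(1+8335.69) + 44*8335.69/(4100+8335.69) + 2.75e-4*8335.69 + 0.003 = 31.8987 dB/km
Step 2: TL_spread = 20*log10(17400) = 84.81 dB
Step 3: TL_abs = alpha*R = 31.8987 * 17.4 = 555.04 dB
Step 4: TL_total = 84.81 + 555.04 = 639.85

639.85 dB


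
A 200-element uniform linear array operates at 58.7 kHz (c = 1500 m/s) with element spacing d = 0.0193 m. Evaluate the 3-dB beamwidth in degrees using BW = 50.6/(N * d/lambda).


Step 1: lambda = 1500/58700 = 0.02555 m
Step 2: d/lambda = 0.0193/0.02555 = 0.7554
Step 3: BW = 50.6/(N * d/lambda) = 50.6/(200 * 0.7554) = 0.33

0.33 deg


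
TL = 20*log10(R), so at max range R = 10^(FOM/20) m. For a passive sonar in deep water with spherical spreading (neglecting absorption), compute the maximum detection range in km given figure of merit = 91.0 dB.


At max range FOM = TL, so 20*log10(R) = 91.0
R = 10^(91.0/20) = 35481.34 m = 35.48 km

35.48 km


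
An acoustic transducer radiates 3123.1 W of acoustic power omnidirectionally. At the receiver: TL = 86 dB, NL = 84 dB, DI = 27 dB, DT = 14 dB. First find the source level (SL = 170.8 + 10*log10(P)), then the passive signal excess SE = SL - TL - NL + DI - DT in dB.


Step 1: SL = 170.8 + 10*log10(3123.1) = 205.75 dB
Step 2: SE = SL - TL - NL + DI - DT = 205.75 - 86 - 84 + 27 - 14 = 48.75

48.75 dB


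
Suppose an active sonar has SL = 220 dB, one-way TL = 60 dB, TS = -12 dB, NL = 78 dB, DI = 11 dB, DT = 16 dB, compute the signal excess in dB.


5 dB


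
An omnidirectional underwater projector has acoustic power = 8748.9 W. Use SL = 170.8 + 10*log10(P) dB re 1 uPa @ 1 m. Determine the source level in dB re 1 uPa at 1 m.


SL = 170.8 + 10*log10(8748.9) = 170.8 + 39.42 = 210.22

210.22 dB


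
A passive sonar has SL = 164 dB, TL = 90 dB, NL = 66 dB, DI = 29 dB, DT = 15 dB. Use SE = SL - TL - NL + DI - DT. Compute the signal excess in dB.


SE = SL - TL - NL + DI - DT = 164 - 90 - 66 + 29 - 15 = 22

22 dB


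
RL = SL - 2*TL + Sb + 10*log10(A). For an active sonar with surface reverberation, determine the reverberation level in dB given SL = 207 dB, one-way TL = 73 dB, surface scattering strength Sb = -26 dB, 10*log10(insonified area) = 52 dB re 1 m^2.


87 dB


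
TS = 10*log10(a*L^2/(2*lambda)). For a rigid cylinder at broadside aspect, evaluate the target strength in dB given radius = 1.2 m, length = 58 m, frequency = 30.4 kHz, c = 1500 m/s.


46.12 dB


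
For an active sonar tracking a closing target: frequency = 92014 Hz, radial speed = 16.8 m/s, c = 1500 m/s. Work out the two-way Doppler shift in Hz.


fd = 2*f*v/c = 2 * 92014 * 16.8 / 1500 = 2061.11

2061.11 Hz


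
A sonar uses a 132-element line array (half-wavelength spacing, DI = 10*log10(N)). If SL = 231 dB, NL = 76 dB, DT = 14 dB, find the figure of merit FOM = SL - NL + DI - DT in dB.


Step 1: DI = 10*log10(132) = 21.21 dB
Step 2: FOM = SL - NL + DI - DT = 231 - 76 + 21.21 - 14 = 162.21

162.21 dB


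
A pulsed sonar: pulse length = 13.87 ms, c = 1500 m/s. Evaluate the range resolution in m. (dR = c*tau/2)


dR = c*tau/2 = 1500 * 13.87e-3 / 2 = 10.4025

10.4025 m


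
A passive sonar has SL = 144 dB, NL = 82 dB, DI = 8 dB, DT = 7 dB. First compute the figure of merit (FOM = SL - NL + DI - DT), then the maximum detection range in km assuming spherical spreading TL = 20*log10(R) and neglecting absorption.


Step 1: FOM = SL - NL + DI - DT = 144 - 82 + 8 - 7 = 63 dB
Step 2: at max range FOM = TL = 20*log10(R), so R = 10^(63/20) = 1412.54 m = 1.41 km

1.41 km


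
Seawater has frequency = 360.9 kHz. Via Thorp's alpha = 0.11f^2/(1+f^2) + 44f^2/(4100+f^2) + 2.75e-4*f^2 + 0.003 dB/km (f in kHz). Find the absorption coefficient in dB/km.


f^2 = 130248.81
alpha = 0.11*130248.81/(1+130248.81) + 44*130248.81/(4100+130248.81) + 2.75e-4*130248.81 + 0.003 = 78.589

78.589 dB/km


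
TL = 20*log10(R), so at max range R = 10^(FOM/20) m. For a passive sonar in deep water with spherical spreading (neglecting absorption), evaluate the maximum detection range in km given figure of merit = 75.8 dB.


6.17 km


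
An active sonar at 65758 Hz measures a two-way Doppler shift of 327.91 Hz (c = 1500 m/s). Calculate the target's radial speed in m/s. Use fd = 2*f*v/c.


3.74 m/s


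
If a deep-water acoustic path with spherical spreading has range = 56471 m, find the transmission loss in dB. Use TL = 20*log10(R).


TL = 20*log10(56471) = 95.04

95.04 dB


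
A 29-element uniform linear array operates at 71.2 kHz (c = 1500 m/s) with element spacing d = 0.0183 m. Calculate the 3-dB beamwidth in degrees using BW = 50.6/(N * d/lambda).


Step 1: lambda = 1500/71200 = 0.02107 m
Step 2: d/lambda = 0.0183/0.02107 = 0.8685
Step 3: BW = 50.6/(N * d/lambda) = 50.6/(29 * 0.8685) = 2.01

2.01 deg
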